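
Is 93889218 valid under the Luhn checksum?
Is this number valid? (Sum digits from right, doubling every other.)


Luhn sum = 48
48 mod 10 = 8

Invalid (Luhn sum mod 10 = 8)


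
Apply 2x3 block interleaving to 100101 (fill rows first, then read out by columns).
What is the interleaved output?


Matrix:
  100
  101
Read columns: 110001

110001


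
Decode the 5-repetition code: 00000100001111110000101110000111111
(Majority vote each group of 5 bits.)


Groups: 00000, 10000, 11111, 10000, 10111, 00001, 11111
Majority votes: 0010101

0010101


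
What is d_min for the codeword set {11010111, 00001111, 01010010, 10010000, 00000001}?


Comparing all pairs, minimum distance: 3
Can detect 2 errors, correct 1 errors

3


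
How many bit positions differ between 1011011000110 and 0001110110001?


XOR: 1010101110111
Count of 1s: 9

9


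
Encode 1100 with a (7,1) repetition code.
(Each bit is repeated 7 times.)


Each bit -> 7 copies

1111111111111100000000000000


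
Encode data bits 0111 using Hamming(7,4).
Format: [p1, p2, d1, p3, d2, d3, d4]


Parity bits: p1=0, p2=0, p3=1

0001111


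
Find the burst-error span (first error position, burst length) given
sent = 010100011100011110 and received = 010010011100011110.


XOR: 000110000000000000

Burst at position 3, length 2


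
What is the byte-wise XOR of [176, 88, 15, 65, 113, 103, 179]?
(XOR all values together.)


XOR chain: 176 ^ 88 ^ 15 ^ 65 ^ 113 ^ 103 ^ 179 = 3

3


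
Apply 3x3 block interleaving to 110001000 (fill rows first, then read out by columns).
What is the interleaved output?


Matrix:
  110
  001
  000
Read columns: 100100010

100100010


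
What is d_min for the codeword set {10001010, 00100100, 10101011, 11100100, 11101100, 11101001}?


Comparing all pairs, minimum distance: 1
Can detect 0 errors, correct 0 errors

1


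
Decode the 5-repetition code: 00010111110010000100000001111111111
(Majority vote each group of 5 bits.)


Groups: 00010, 11111, 00100, 00100, 00000, 11111, 11111
Majority votes: 0100011

0100011


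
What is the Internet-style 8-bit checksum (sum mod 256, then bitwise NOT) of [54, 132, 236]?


Sum = 422 mod 256 = 166
Complement = 89

89


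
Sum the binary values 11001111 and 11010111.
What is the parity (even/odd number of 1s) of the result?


11001111 = 207
11010111 = 215
Sum = 422 = 110100110
1s count = 5

odd parity (5 ones in 110100110)


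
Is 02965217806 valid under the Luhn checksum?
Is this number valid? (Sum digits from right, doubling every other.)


Luhn sum = 45
45 mod 10 = 5

Invalid (Luhn sum mod 10 = 5)


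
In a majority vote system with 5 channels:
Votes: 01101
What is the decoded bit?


Ones: 3 out of 5
Threshold: 3

1 (3/5 voted 1)


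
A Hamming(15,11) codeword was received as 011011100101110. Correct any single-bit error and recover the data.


Syndrome = 0: no error detected

Data: 11110101110 (no errors)


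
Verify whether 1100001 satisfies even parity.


Number of 1s: 3

No, parity error (3 ones)


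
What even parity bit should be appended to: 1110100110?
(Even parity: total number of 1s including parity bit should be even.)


Number of 1s in data: 6
Parity bit: 0

0


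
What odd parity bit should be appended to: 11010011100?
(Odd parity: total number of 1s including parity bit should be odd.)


Number of 1s in data: 6
Parity bit: 1

1


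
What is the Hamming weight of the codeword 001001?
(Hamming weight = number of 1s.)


Counting 1s in 001001

2


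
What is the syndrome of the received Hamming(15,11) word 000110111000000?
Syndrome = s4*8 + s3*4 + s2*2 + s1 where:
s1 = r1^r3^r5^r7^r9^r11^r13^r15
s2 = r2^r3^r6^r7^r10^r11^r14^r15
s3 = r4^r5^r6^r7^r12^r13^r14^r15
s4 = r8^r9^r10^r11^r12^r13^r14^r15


s1=1, s2=1, s3=1, s4=0

Syndrome = 7 (error at position 7)


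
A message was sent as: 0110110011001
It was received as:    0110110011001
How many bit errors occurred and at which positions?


XOR: 0000000000000

0 errors (received matches sent)


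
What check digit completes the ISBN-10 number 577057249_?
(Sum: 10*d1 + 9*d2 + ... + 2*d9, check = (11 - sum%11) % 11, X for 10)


Weighted sum: 272
272 mod 11 = 8

Check digit: 3


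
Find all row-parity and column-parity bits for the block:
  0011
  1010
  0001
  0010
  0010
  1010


Row parities: 001110
Column parities: 0010

Row P: 001110, Col P: 0010, Corner: 1


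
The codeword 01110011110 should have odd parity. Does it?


Number of 1s: 7

Yes, parity is correct (7 ones)


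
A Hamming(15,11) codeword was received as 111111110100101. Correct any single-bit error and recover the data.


Syndrome = 0: no error detected

Data: 11110100101 (no errors)


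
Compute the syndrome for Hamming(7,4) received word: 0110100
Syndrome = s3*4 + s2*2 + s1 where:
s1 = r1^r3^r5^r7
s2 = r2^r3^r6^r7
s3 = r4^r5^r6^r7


s1=0, s2=0, s3=1

Syndrome = 4 (error at position 4)


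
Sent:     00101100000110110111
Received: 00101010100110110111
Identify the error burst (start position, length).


XOR: 00000110100000000000

Burst at position 5, length 4


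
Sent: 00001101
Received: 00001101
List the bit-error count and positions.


XOR: 00000000

0 errors (received matches sent)


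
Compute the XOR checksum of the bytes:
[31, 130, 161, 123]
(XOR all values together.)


XOR chain: 31 ^ 130 ^ 161 ^ 123 = 71

71


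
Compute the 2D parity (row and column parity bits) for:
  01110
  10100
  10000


Row parities: 101
Column parities: 01010

Row P: 101, Col P: 01010, Corner: 0


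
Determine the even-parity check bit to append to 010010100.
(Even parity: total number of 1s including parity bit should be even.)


Number of 1s in data: 3
Parity bit: 1

1


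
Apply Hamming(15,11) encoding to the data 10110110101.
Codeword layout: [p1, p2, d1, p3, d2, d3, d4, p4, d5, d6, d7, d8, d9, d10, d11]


Parity bits: p1=1, p2=0, p3=0, p4=0

101001100110101


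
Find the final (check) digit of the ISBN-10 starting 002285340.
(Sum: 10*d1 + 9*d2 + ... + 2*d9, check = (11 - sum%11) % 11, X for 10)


Weighted sum: 127
127 mod 11 = 6

Check digit: 5


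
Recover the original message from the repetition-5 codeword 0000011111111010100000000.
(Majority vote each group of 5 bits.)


Groups: 00000, 11111, 11101, 01000, 00000
Majority votes: 01100

01100


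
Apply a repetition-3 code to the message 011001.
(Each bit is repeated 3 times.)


Each bit -> 3 copies

000111111000000111


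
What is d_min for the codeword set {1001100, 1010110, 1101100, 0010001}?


Comparing all pairs, minimum distance: 1
Can detect 0 errors, correct 0 errors

1


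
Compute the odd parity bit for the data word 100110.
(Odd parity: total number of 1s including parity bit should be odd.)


Number of 1s in data: 3
Parity bit: 0

0


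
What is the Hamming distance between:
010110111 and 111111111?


XOR: 101001000
Count of 1s: 3

3


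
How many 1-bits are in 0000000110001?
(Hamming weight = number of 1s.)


Counting 1s in 0000000110001

3


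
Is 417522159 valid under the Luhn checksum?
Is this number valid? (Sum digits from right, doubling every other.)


Luhn sum = 31
31 mod 10 = 1

Invalid (Luhn sum mod 10 = 1)


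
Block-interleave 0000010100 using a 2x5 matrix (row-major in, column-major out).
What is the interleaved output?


Matrix:
  00000
  10100
Read columns: 0100010000

0100010000


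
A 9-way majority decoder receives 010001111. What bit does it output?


Ones: 5 out of 9
Threshold: 5

1 (5/9 voted 1)


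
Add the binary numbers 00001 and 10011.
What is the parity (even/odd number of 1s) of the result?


00001 = 1
10011 = 19
Sum = 20 = 10100
1s count = 2

even parity (2 ones in 10100)


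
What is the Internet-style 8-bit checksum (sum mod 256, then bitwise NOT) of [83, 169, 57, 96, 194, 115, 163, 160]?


Sum = 1037 mod 256 = 13
Complement = 242

242


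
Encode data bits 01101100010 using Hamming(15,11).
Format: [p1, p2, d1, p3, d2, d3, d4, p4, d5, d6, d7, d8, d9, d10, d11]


Parity bits: p1=0, p2=1, p3=1, p4=1

010111011100010


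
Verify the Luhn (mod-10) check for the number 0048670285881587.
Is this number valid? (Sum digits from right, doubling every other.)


Luhn sum = 76
76 mod 10 = 6

Invalid (Luhn sum mod 10 = 6)


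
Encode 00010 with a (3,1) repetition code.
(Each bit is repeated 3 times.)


Each bit -> 3 copies

000000000111000


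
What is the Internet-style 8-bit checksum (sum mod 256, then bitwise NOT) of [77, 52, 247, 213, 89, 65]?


Sum = 743 mod 256 = 231
Complement = 24

24


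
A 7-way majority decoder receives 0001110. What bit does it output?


Ones: 3 out of 7
Threshold: 4

0 (3/7 voted 1)


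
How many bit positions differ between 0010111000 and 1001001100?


XOR: 1011110100
Count of 1s: 6

6


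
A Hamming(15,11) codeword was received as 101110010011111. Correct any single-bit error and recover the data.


Syndrome = 0: no error detected

Data: 11000011111 (no errors)


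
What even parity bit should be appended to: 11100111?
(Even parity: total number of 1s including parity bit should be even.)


Number of 1s in data: 6
Parity bit: 0

0


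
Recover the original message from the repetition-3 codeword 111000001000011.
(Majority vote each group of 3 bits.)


Groups: 111, 000, 001, 000, 011
Majority votes: 10001

10001


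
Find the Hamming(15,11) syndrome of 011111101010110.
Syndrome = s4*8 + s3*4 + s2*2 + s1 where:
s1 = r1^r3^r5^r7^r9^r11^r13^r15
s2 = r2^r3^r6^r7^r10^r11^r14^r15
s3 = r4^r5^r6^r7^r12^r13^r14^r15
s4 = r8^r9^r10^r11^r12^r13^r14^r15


s1=0, s2=0, s3=0, s4=0

Syndrome = 0 (no error)


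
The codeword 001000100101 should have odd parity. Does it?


Number of 1s: 4

No, parity error (4 ones)


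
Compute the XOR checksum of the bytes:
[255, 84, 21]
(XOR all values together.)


XOR chain: 255 ^ 84 ^ 21 = 190

190


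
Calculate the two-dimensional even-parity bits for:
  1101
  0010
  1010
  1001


Row parities: 1100
Column parities: 1100

Row P: 1100, Col P: 1100, Corner: 0


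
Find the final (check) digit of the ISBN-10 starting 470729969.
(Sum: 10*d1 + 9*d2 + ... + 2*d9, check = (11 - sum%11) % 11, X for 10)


Weighted sum: 281
281 mod 11 = 6

Check digit: 5


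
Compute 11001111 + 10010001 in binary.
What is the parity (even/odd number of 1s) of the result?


11001111 = 207
10010001 = 145
Sum = 352 = 101100000
1s count = 3

odd parity (3 ones in 101100000)


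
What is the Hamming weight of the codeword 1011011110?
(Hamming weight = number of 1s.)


Counting 1s in 1011011110

7


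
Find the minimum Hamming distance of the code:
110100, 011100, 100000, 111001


Comparing all pairs, minimum distance: 2
Can detect 1 errors, correct 0 errors

2


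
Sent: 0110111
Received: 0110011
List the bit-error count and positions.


XOR: 0000100

1 error(s) at position(s): 4


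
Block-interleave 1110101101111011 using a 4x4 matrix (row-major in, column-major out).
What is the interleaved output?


Matrix:
  1110
  1011
  0111
  1011
Read columns: 1101101011110111

1101101011110111


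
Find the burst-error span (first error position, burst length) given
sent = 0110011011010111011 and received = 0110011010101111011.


XOR: 0000000001111000000

Burst at position 9, length 4


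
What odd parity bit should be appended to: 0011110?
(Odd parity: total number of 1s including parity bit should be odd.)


Number of 1s in data: 4
Parity bit: 1

1


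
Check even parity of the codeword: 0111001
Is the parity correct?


Number of 1s: 4

Yes, parity is correct (4 ones)


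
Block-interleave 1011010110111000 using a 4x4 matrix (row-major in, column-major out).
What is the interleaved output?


Matrix:
  1011
  0101
  1011
  1000
Read columns: 1011010010101110

1011010010101110


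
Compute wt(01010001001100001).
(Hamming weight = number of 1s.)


Counting 1s in 01010001001100001

6


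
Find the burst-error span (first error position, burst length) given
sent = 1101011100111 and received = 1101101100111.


XOR: 0000110000000

Burst at position 4, length 2


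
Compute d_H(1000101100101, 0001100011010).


XOR: 1001001111111
Count of 1s: 9

9


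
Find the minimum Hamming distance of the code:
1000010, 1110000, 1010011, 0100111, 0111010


Comparing all pairs, minimum distance: 2
Can detect 1 errors, correct 0 errors

2


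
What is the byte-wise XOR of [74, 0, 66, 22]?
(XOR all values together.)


XOR chain: 74 ^ 0 ^ 66 ^ 22 = 30

30


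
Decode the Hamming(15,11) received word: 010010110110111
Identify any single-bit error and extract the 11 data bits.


Syndrome = 5: error at position 5

Data: 00010110111 (corrected bit 5)


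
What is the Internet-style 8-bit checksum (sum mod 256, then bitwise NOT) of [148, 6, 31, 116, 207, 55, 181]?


Sum = 744 mod 256 = 232
Complement = 23

23


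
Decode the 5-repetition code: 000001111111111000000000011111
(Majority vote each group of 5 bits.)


Groups: 00000, 11111, 11111, 00000, 00000, 11111
Majority votes: 011001

011001


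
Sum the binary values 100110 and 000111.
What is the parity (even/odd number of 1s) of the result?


100110 = 38
000111 = 7
Sum = 45 = 101101
1s count = 4

even parity (4 ones in 101101)


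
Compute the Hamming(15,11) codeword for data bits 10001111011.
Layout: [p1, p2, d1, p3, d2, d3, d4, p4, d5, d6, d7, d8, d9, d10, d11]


Parity bits: p1=0, p2=1, p3=1, p4=0

011100001111011


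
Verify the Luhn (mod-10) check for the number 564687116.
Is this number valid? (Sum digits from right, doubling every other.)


Luhn sum = 37
37 mod 10 = 7

Invalid (Luhn sum mod 10 = 7)


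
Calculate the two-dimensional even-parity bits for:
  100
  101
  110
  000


Row parities: 1000
Column parities: 111

Row P: 1000, Col P: 111, Corner: 1


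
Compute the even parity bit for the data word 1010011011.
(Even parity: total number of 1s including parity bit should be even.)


Number of 1s in data: 6
Parity bit: 0

0


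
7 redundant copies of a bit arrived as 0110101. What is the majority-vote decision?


Ones: 4 out of 7
Threshold: 4

1 (4/7 voted 1)


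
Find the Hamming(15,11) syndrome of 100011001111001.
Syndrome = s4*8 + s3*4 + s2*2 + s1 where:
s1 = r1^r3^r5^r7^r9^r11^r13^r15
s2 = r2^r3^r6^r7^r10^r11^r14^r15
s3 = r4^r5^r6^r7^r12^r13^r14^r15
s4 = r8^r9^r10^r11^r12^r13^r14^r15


s1=1, s2=0, s3=0, s4=1

Syndrome = 9 (error at position 9)


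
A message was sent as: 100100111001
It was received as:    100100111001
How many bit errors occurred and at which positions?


XOR: 000000000000

0 errors (received matches sent)


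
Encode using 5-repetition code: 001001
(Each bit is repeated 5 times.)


Each bit -> 5 copies

000000000011111000000000011111


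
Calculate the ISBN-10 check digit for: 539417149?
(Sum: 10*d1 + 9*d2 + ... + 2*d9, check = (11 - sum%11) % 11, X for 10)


Weighted sum: 252
252 mod 11 = 10

Check digit: 1


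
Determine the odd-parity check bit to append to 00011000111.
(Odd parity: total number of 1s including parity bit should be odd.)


Number of 1s in data: 5
Parity bit: 0

0


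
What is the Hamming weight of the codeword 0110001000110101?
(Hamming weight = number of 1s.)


Counting 1s in 0110001000110101

7


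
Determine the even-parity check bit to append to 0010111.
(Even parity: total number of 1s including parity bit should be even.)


Number of 1s in data: 4
Parity bit: 0

0


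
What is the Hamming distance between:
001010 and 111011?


XOR: 110001
Count of 1s: 3

3


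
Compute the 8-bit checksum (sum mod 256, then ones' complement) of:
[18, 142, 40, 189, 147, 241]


Sum = 777 mod 256 = 9
Complement = 246

246


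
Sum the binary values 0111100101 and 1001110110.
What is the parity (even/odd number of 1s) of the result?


0111100101 = 485
1001110110 = 630
Sum = 1115 = 10001011011
1s count = 6

even parity (6 ones in 10001011011)


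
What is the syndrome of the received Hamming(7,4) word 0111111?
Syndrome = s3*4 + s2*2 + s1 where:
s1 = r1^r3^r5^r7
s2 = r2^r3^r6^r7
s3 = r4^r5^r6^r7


s1=1, s2=0, s3=0

Syndrome = 1 (error at position 1)


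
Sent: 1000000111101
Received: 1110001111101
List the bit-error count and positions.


XOR: 0110001000000

3 error(s) at position(s): 1, 2, 6


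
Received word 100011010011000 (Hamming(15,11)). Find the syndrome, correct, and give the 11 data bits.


Syndrome = 13: error at position 13

Data: 01100011100 (corrected bit 13)


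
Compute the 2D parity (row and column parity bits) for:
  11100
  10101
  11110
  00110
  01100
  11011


Row parities: 110000
Column parities: 00110

Row P: 110000, Col P: 00110, Corner: 0


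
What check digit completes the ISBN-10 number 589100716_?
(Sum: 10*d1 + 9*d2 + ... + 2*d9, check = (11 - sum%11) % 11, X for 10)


Weighted sum: 244
244 mod 11 = 2

Check digit: 9


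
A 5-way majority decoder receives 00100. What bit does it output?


Ones: 1 out of 5
Threshold: 3

0 (1/5 voted 1)


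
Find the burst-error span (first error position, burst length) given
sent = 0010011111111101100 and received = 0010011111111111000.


XOR: 0000000000000010100

Burst at position 14, length 3


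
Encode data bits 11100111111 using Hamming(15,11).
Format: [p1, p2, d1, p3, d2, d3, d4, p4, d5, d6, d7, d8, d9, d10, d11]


Parity bits: p1=1, p2=0, p3=0, p4=0

101011000111111


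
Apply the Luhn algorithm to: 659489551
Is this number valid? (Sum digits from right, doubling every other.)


Luhn sum = 48
48 mod 10 = 8

Invalid (Luhn sum mod 10 = 8)


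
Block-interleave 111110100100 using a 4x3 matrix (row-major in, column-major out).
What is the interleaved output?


Matrix:
  111
  110
  100
  100
Read columns: 111111001000

111111001000


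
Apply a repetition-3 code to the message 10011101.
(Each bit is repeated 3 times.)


Each bit -> 3 copies

111000000111111111000111


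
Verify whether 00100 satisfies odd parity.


Number of 1s: 1

Yes, parity is correct (1 ones)


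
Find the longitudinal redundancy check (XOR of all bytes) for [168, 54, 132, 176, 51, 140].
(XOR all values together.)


XOR chain: 168 ^ 54 ^ 132 ^ 176 ^ 51 ^ 140 = 21

21


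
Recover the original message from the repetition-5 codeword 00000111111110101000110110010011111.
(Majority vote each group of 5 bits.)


Groups: 00000, 11111, 11101, 01000, 11011, 00100, 11111
Majority votes: 0110101

0110101


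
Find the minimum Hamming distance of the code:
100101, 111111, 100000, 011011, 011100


Comparing all pairs, minimum distance: 2
Can detect 1 errors, correct 0 errors

2


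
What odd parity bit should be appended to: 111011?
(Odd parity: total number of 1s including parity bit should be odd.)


Number of 1s in data: 5
Parity bit: 0

0


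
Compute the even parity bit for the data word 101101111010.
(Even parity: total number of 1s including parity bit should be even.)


Number of 1s in data: 8
Parity bit: 0

0


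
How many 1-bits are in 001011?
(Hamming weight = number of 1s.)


Counting 1s in 001011

3


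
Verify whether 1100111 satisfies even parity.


Number of 1s: 5

No, parity error (5 ones)


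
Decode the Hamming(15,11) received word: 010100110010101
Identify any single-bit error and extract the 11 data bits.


Syndrome = 0: no error detected

Data: 00010010101 (no errors)


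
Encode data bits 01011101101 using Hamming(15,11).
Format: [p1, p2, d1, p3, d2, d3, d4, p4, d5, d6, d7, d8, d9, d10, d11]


Parity bits: p1=1, p2=1, p3=1, p4=1

110110111101101


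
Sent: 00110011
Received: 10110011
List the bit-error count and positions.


XOR: 10000000

1 error(s) at position(s): 0


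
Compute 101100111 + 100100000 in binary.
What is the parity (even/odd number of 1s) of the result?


101100111 = 359
100100000 = 288
Sum = 647 = 1010000111
1s count = 5

odd parity (5 ones in 1010000111)


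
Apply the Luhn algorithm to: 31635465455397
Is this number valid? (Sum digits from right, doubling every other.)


Luhn sum = 59
59 mod 10 = 9

Invalid (Luhn sum mod 10 = 9)


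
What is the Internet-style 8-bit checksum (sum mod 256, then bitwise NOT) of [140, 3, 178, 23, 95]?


Sum = 439 mod 256 = 183
Complement = 72

72


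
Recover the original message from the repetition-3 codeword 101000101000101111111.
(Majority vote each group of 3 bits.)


Groups: 101, 000, 101, 000, 101, 111, 111
Majority votes: 1010111

1010111


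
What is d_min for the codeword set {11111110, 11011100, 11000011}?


Comparing all pairs, minimum distance: 2
Can detect 1 errors, correct 0 errors

2


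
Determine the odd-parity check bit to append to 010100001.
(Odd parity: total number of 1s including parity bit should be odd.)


Number of 1s in data: 3
Parity bit: 0

0


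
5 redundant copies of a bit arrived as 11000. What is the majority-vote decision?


Ones: 2 out of 5
Threshold: 3

0 (2/5 voted 1)


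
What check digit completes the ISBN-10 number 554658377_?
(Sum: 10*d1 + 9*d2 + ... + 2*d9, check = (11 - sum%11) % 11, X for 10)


Weighted sum: 286
286 mod 11 = 0

Check digit: 0


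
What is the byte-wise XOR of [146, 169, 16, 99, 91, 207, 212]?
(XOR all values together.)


XOR chain: 146 ^ 169 ^ 16 ^ 99 ^ 91 ^ 207 ^ 212 = 8

8


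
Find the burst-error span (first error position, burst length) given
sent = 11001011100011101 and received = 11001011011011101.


XOR: 00000000111000000

Burst at position 8, length 3


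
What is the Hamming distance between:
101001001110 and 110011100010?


XOR: 011010101100
Count of 1s: 6

6


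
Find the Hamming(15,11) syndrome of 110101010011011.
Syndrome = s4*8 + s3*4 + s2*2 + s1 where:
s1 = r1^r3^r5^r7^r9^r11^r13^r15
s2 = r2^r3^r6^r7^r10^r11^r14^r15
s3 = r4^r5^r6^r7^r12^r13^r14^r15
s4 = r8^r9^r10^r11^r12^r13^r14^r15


s1=1, s2=1, s3=1, s4=1

Syndrome = 15 (error at position 15)


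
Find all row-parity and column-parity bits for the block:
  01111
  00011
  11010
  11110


Row parities: 0010
Column parities: 01000

Row P: 0010, Col P: 01000, Corner: 1


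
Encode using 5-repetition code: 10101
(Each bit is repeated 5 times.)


Each bit -> 5 copies

1111100000111110000011111


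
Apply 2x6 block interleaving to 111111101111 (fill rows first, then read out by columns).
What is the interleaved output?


Matrix:
  111111
  101111
Read columns: 111011111111

111011111111


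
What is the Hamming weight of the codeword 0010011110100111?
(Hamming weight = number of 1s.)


Counting 1s in 0010011110100111

9


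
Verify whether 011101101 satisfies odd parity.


Number of 1s: 6

No, parity error (6 ones)


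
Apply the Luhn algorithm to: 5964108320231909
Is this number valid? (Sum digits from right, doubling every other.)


Luhn sum = 60
60 mod 10 = 0

Valid (Luhn sum mod 10 = 0)


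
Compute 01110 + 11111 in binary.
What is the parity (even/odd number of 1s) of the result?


01110 = 14
11111 = 31
Sum = 45 = 101101
1s count = 4

even parity (4 ones in 101101)


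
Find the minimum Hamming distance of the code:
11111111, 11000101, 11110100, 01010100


Comparing all pairs, minimum distance: 2
Can detect 1 errors, correct 0 errors

2


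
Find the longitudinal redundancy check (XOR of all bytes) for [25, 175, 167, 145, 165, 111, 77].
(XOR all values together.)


XOR chain: 25 ^ 175 ^ 167 ^ 145 ^ 165 ^ 111 ^ 77 = 7

7


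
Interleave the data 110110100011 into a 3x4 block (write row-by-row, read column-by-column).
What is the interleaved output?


Matrix:
  1101
  1010
  0011
Read columns: 110100011101

110100011101


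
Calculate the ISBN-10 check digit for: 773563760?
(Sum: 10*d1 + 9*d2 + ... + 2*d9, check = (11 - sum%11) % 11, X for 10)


Weighted sum: 289
289 mod 11 = 3

Check digit: 8


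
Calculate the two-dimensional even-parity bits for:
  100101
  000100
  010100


Row parities: 110
Column parities: 110101

Row P: 110, Col P: 110101, Corner: 0


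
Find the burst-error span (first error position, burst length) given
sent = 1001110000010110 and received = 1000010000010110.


XOR: 0001100000000000

Burst at position 3, length 2


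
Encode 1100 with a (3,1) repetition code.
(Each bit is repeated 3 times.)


Each bit -> 3 copies

111111000000


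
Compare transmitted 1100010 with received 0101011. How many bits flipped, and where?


XOR: 1001001

3 error(s) at position(s): 0, 3, 6


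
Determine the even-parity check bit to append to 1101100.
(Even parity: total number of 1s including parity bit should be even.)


Number of 1s in data: 4
Parity bit: 0

0


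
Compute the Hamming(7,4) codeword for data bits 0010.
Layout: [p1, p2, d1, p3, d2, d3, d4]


Parity bits: p1=0, p2=1, p3=1

0101010


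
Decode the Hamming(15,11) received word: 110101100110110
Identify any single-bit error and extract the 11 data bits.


Syndrome = 4: error at position 4

Data: 00110110110 (corrected bit 4)


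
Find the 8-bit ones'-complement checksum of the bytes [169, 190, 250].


Sum = 609 mod 256 = 97
Complement = 158

158


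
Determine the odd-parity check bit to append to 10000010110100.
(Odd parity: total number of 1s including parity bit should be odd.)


Number of 1s in data: 5
Parity bit: 0

0


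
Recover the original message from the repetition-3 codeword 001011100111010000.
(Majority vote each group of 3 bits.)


Groups: 001, 011, 100, 111, 010, 000
Majority votes: 010100

010100


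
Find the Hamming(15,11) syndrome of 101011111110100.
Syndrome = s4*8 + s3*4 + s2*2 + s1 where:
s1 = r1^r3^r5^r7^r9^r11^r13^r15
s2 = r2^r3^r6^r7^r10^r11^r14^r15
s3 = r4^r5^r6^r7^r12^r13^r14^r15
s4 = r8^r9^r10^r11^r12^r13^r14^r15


s1=1, s2=1, s3=0, s4=1

Syndrome = 11 (error at position 11)


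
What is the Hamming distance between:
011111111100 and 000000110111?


XOR: 011111001011
Count of 1s: 8

8


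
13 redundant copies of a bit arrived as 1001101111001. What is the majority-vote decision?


Ones: 8 out of 13
Threshold: 7

1 (8/13 voted 1)


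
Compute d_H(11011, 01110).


XOR: 10101
Count of 1s: 3

3


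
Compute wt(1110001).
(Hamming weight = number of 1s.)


Counting 1s in 1110001

4


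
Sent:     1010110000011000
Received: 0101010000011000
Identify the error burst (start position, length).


XOR: 1111100000000000

Burst at position 0, length 5


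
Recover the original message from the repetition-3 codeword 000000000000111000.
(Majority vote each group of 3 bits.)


Groups: 000, 000, 000, 000, 111, 000
Majority votes: 000010

000010


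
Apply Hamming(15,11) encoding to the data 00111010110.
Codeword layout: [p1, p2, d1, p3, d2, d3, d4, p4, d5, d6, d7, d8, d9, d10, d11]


Parity bits: p1=0, p2=0, p3=0, p4=0

000001101010110


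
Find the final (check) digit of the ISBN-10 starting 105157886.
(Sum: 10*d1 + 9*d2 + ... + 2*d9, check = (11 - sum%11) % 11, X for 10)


Weighted sum: 190
190 mod 11 = 3

Check digit: 8


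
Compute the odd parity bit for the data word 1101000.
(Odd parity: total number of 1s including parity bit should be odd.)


Number of 1s in data: 3
Parity bit: 0

0


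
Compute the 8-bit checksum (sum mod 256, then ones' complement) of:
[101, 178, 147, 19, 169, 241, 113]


Sum = 968 mod 256 = 200
Complement = 55

55


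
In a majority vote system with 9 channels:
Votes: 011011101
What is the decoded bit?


Ones: 6 out of 9
Threshold: 5

1 (6/9 voted 1)


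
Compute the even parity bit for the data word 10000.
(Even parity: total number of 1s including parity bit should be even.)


Number of 1s in data: 1
Parity bit: 1

1


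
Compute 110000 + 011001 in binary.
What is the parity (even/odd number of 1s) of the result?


110000 = 48
011001 = 25
Sum = 73 = 1001001
1s count = 3

odd parity (3 ones in 1001001)


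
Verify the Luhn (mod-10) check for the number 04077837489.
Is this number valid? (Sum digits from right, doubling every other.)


Luhn sum = 55
55 mod 10 = 5

Invalid (Luhn sum mod 10 = 5)


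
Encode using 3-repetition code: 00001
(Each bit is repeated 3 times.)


Each bit -> 3 copies

000000000000111


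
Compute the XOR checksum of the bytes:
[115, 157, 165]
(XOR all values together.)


XOR chain: 115 ^ 157 ^ 165 = 75

75


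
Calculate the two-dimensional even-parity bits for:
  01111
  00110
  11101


Row parities: 000
Column parities: 10100

Row P: 000, Col P: 10100, Corner: 0


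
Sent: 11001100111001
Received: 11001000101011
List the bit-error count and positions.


XOR: 00000100010010

3 error(s) at position(s): 5, 9, 12


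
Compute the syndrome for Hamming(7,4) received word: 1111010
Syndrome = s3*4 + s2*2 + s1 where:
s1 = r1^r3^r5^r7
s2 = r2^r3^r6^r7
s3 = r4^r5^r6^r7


s1=0, s2=1, s3=0

Syndrome = 2 (error at position 2)


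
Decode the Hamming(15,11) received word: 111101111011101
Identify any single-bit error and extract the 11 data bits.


Syndrome = 1: error at position 1

Data: 10111011101 (corrected bit 1)


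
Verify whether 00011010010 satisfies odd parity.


Number of 1s: 4

No, parity error (4 ones)


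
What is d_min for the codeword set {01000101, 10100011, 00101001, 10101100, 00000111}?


Comparing all pairs, minimum distance: 2
Can detect 1 errors, correct 0 errors

2


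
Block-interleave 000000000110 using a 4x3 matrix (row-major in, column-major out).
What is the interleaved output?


Matrix:
  000
  000
  000
  110
Read columns: 000100010000

000100010000


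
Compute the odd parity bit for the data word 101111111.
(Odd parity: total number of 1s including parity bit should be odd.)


Number of 1s in data: 8
Parity bit: 1

1


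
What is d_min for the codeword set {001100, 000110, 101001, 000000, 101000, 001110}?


Comparing all pairs, minimum distance: 1
Can detect 0 errors, correct 0 errors

1


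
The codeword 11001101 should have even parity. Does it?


Number of 1s: 5

No, parity error (5 ones)


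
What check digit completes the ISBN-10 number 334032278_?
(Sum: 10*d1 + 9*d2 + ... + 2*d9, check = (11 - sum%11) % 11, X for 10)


Weighted sum: 162
162 mod 11 = 8

Check digit: 3


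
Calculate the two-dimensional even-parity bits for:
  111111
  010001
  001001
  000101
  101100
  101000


Row parities: 000010
Column parities: 100110

Row P: 000010, Col P: 100110, Corner: 1


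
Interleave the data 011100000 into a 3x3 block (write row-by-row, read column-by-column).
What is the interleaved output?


Matrix:
  011
  100
  000
Read columns: 010100100

010100100


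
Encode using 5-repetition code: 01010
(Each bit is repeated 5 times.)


Each bit -> 5 copies

0000011111000001111100000


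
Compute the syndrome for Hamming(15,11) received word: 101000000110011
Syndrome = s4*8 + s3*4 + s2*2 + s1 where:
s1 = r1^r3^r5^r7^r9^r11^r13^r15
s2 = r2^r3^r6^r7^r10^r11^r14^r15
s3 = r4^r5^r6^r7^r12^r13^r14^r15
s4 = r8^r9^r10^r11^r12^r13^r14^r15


s1=0, s2=1, s3=0, s4=0

Syndrome = 2 (error at position 2)


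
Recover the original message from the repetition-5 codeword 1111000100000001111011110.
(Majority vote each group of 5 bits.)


Groups: 11110, 00100, 00000, 11110, 11110
Majority votes: 10011

10011


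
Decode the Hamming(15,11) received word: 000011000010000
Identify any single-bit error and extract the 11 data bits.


Syndrome = 8: error at position 8

Data: 01100010000 (corrected bit 8)


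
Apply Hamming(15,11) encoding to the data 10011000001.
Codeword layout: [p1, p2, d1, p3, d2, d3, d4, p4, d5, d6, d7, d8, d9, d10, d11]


Parity bits: p1=0, p2=1, p3=0, p4=0

011000101000001


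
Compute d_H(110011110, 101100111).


XOR: 011111001
Count of 1s: 6

6


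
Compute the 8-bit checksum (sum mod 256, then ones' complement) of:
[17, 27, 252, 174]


Sum = 470 mod 256 = 214
Complement = 41

41


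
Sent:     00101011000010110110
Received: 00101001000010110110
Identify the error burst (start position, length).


XOR: 00000010000000000000

Burst at position 6, length 1


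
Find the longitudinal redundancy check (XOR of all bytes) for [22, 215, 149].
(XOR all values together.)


XOR chain: 22 ^ 215 ^ 149 = 84

84


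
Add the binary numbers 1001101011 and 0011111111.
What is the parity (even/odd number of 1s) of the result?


1001101011 = 619
0011111111 = 255
Sum = 874 = 1101101010
1s count = 6

even parity (6 ones in 1101101010)


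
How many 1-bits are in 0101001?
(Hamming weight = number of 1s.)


Counting 1s in 0101001

3


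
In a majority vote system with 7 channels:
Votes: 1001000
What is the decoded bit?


Ones: 2 out of 7
Threshold: 4

0 (2/7 voted 1)


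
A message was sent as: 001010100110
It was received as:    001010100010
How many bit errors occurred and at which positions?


XOR: 000000000100

1 error(s) at position(s): 9


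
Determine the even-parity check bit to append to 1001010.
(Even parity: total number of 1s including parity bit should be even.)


Number of 1s in data: 3
Parity bit: 1

1


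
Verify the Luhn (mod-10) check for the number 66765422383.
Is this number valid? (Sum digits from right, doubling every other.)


Luhn sum = 51
51 mod 10 = 1

Invalid (Luhn sum mod 10 = 1)


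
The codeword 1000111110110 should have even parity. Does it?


Number of 1s: 8

Yes, parity is correct (8 ones)


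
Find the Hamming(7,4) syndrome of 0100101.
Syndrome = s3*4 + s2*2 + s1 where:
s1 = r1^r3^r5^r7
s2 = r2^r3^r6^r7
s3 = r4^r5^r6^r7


s1=0, s2=0, s3=0

Syndrome = 0 (no error)


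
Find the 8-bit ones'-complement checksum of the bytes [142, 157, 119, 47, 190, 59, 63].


Sum = 777 mod 256 = 9
Complement = 246

246


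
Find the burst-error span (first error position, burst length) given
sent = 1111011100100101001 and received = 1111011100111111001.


XOR: 0000000000011010000

Burst at position 11, length 4


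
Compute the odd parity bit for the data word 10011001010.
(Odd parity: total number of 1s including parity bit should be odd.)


Number of 1s in data: 5
Parity bit: 0

0


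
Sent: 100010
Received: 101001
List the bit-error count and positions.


XOR: 001011

3 error(s) at position(s): 2, 4, 5


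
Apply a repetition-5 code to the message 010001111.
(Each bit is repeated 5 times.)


Each bit -> 5 copies

000001111100000000000000011111111111111111111


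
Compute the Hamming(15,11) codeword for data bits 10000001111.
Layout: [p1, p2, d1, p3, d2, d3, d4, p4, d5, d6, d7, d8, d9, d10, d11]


Parity bits: p1=1, p2=1, p3=0, p4=0

111000000001111


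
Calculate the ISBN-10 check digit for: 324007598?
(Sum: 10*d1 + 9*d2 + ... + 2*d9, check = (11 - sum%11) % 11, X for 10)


Weighted sum: 178
178 mod 11 = 2

Check digit: 9


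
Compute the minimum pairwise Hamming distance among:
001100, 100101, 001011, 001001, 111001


Comparing all pairs, minimum distance: 1
Can detect 0 errors, correct 0 errors

1


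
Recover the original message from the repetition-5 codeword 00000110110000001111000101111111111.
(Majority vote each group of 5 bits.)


Groups: 00000, 11011, 00000, 01111, 00010, 11111, 11111
Majority votes: 0101011

0101011


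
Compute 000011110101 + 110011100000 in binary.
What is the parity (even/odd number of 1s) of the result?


000011110101 = 245
110011100000 = 3296
Sum = 3541 = 110111010101
1s count = 8

even parity (8 ones in 110111010101)


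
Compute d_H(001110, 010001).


XOR: 011111
Count of 1s: 5

5


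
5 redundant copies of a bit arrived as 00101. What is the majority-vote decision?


Ones: 2 out of 5
Threshold: 3

0 (2/5 voted 1)


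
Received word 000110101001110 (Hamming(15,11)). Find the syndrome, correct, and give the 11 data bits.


Syndrome = 0: no error detected

Data: 01011001110 (no errors)


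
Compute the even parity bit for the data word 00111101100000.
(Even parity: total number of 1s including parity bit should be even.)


Number of 1s in data: 6
Parity bit: 0

0


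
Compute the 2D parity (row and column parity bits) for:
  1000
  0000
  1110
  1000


Row parities: 1011
Column parities: 1110

Row P: 1011, Col P: 1110, Corner: 1


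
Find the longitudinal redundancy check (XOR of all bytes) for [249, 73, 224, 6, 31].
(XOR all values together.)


XOR chain: 249 ^ 73 ^ 224 ^ 6 ^ 31 = 73

73


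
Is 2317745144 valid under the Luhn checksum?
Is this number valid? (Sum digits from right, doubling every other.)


Luhn sum = 39
39 mod 10 = 9

Invalid (Luhn sum mod 10 = 9)


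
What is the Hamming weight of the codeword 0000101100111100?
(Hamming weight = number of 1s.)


Counting 1s in 0000101100111100

7


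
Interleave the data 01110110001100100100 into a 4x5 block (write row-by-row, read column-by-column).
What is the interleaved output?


Matrix:
  01110
  11000
  11001
  00100
Read columns: 01101110100110000010

01101110100110000010


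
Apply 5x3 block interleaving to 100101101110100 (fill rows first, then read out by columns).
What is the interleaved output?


Matrix:
  100
  101
  101
  110
  100
Read columns: 111110001001100

111110001001100


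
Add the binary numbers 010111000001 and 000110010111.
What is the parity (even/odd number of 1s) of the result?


010111000001 = 1473
000110010111 = 407
Sum = 1880 = 11101011000
1s count = 6

even parity (6 ones in 11101011000)


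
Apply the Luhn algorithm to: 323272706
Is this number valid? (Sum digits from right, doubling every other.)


Luhn sum = 38
38 mod 10 = 8

Invalid (Luhn sum mod 10 = 8)


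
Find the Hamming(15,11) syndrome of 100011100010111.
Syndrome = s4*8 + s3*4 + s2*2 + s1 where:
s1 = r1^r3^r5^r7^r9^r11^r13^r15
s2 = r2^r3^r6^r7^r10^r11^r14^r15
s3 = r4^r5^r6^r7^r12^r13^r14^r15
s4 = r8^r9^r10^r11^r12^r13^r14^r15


s1=0, s2=1, s3=0, s4=0

Syndrome = 2 (error at position 2)


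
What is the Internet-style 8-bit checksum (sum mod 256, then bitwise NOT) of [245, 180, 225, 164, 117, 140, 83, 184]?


Sum = 1338 mod 256 = 58
Complement = 197

197


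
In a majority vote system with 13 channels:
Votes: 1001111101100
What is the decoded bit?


Ones: 8 out of 13
Threshold: 7

1 (8/13 voted 1)


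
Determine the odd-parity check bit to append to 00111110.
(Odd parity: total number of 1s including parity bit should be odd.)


Number of 1s in data: 5
Parity bit: 0

0


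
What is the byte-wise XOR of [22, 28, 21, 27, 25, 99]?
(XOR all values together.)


XOR chain: 22 ^ 28 ^ 21 ^ 27 ^ 25 ^ 99 = 126

126


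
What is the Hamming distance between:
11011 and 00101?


XOR: 11110
Count of 1s: 4

4


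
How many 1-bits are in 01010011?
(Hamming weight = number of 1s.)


Counting 1s in 01010011

4


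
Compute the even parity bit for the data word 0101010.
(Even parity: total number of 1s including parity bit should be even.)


Number of 1s in data: 3
Parity bit: 1

1


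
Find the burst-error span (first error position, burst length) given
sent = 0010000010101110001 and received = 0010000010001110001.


XOR: 0000000000100000000

Burst at position 10, length 1


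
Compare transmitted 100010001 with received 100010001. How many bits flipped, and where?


XOR: 000000000

0 errors (received matches sent)
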